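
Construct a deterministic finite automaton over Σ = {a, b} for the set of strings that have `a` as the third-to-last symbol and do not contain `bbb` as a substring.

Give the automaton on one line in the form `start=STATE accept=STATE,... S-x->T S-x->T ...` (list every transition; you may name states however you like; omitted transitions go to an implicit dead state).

start=q0 accept=q7,q8,q9,q10 q0-a->q1 q0-b->q2 q1-a->q3 q1-b->q4 q2-a->q5 q2-b->q6 q3-a->q7 q3-b->q8 q4-a->q9 q4-b->q10 q5-a->q11 q5-b->q12 q6-a->q13 q6-b->q14 q7-a->q7 q7-b->q8 q8-a->q9 q8-b->q10 q9-a->q11 q9-b->q12 q10-a->q13 q10-b->q14 q11-a->q7 q11-b->q8 q12-a->q9 q12-b->q10 q13-a->q11 q13-b->q12 q14-a->q15 q14-b->q14 q15-a->q16 q15-b->q17 q16-a->q18 q16-b->q19 q17-a->q20 q17-b->q21 q18-a->q18 q18-b->q19 q19-a->q20 q19-b->q21 q20-a->q16 q20-b->q17 q21-a->q15 q21-b->q14

Build one automaton per condition and run them in lockstep. The first has 15 states tracking the last 3 symbols read; the second has 4 states tracking partial matches of the forbidden pattern `bbb`. A product state is a pair (one from each), accepting exactly when both do.
A 22-state machine:
          a    b  
>  q0     q1   q2 
   q1     q3   q4 
   q2     q5   q6 
   q3     q7   q8 
   q4     q9  q10 
   q5    q11  q12 
   q6    q13  q14 
 * q7     q7   q8 
 * q8     q9  q10 
 * q9    q11  q12 
 * q10   q13  q14 
   q11    q7   q8 
   q12    q9  q10 
   q13   q11  q12 
   q14   q15  q14 
   q15   q16  q17 
   q16   q18  q19 
   q17   q20  q21 
   q18   q18  q19 
   q19   q20  q21 
   q20   q16  q17 
   q21   q15  q14 
(> = start, * = accepting)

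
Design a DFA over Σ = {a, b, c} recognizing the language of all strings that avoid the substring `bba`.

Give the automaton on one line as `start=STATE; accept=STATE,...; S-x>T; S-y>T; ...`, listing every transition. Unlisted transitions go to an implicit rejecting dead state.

start=q0; accept=q0,q1,q2; q0-a>q0; q0-b>q1; q0-c>q0; q1-a>q0; q1-b>q2; q1-c>q0; q2-a>q3; q2-b>q2; q2-c>q0; q3-a>q3; q3-b>q3; q3-c>q3

This is the complement of 'contains `bba`'. Use the same substring-matching states — q0 through q3 holding how much of `bba` has just been matched — but flip the accepting set: everything except the trap q3 accepts.
4 states suffice.
        a   b   c  
>* q0   q0  q1  q0 
 * q1   q0  q2  q0 
 * q2   q3  q2  q0 
   q3   q3  q3  q3 
(> = start, * = accepting)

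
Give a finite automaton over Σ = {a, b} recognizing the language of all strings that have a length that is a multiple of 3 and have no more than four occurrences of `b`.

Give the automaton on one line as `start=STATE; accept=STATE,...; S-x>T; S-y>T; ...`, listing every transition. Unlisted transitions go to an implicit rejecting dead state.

start=q0; accept=q0,q6,q7,q8,q15; q0-a>q1; q0-b>q2; q1-a>q3; q1-b>q4; q2-a>q4; q2-b>q5; q3-a>q0; q3-b>q6; q4-a>q6; q4-b>q7; q5-a>q7; q5-b>q8; q6-a>q2; q6-b>q9; q7-a>q9; q7-b>q10; q8-a>q10; q8-b>q11; q9-a>q5; q9-b>q12; q10-a>q12; q10-b>q13; q11-a>q13; q11-b>q14; q12-a>q8; q12-b>q15; q13-a>q15; q13-b>q14; q14-a>q14; q14-b>q14; q15-a>q11; q15-b>q14

Handle the two conditions separately and then intersect. The first has 3 states tracking the input length modulo 3; the second has 6 states tracking the count of `b`s, saturating at 5. A product state is a pair (one from each), accepting exactly when both do. Minimizing collapses redundant product states.
          a    b  
>* q0     q1   q2 
   q1     q3   q4 
   q2     q4   q5 
   q3     q0   q6 
   q4     q6   q7 
   q5     q7   q8 
 * q6     q2   q9 
 * q7     q9  q10 
 * q8    q10  q11 
   q9     q5  q12 
   q10   q12  q13 
   q11   q13  q14 
   q12    q8  q15 
   q13   q15  q14 
   q14   q14  q14 
 * q15   q11  q14 
(> = start, * = accepting)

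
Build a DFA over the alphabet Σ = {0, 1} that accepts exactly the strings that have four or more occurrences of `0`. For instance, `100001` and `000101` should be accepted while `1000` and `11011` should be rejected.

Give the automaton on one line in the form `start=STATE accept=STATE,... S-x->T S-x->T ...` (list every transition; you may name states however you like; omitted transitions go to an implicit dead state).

Count `0`s, saturating at 5: states s0 through s4 mean 0 through 4 `0`s seen; s5 means more than 4. Each `0` increments (capped at s5); other symbols loop. Accept from {s4, s5}.
6 states suffice.
        0   1  
>  s0   s1  s0 
   s1   s2  s1 
   s2   s3  s2 
   s3   s4  s3 
 * s4   s5  s4 
 * s5   s5  s5 
(> = start, * = accepting)

start=s0 accept=s4,s5 s0-0->s1 s0-1->s0 s1-0->s2 s1-1->s1 s2-0->s3 s2-1->s2 s3-0->s4 s3-1->s3 s4-0->s5 s4-1->s4 s5-0->s5 s5-1->s5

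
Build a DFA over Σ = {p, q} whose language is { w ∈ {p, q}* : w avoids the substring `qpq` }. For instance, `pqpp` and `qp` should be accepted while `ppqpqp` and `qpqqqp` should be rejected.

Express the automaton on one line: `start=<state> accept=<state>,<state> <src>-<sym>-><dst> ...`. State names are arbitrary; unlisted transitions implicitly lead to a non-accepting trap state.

start=S0 accept=S0,S1,S2 S0-p->S0 S0-q->S1 S1-p->S2 S1-q->S1 S2-p->S0 S2-q->S3 S3-p->S3 S3-q->S3

Track partial matches of the forbidden pattern `qpq`. State S3 is a dead state reached once `qpq` has occurred; every other state accepts. S0 means no part of `qpq` is currently matched.
With 4 states:
        p   q  
>* S0   S0  S1 
 * S1   S2  S1 
 * S2   S0  S3 
   S3   S3  S3 
(> = start, * = accepting)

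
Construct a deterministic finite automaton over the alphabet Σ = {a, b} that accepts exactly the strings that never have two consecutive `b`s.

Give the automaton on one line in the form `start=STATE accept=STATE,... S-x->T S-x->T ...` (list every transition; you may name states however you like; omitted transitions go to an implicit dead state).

Track partial matches of the forbidden pattern `bb`. State s2 is a dead state reached once `bb` has occurred; every other state accepts. s0 means no part of `bb` is currently matched.
A 3-state machine:
        a   b  
>* s0   s0  s1 
 * s1   s0  s2 
   s2   s2  s2 
(> = start, * = accepting)

start=s0 accept=s0,s1 s0-a->s0 s0-b->s1 s1-a->s0 s1-b->s2 s2-a->s2 s2-b->s2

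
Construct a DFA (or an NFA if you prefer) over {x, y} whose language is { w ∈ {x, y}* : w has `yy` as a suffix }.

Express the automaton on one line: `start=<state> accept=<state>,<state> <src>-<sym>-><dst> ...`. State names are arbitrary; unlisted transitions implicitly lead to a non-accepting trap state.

start=q0 accept=q2 q0-x->q0 q0-y->q1 q1-x->q0 q1-y->q2 q2-x->q0 q2-y->q2

Remember how much of `yy` the current input suffix matches. State q0 means no match yet; q1 means the last symbol is `y`; q2 means the last 2 symbols are `yy`. Only q2 accepts. On a mismatch, fall back to the longest proper suffix that is still a prefix of `yy`.
With 3 states:
        x   y  
>  q0   q0  q1 
   q1   q0  q2 
 * q2   q0  q2 
(> = start, * = accepting)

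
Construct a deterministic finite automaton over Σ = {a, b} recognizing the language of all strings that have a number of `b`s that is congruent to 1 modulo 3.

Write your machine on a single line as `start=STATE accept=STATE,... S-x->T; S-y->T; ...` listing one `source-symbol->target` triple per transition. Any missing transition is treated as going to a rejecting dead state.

start=S0; accept=S1; S0-a->S0; S0-b->S1; S1-a->S1; S1-b->S2; S2-a->S2; S2-b->S0

The only thing that matters is how many `b`s have appeared, reduced mod 3. Use one state per residue: S0 for 0, …, S2 for 2. Reading `b` moves to the next residue; anything else stays put. S1 is accepting.
A 3-state machine:
        a   b  
>  S0   S0  S1 
 * S1   S1  S2 
   S2   S2  S0 
(> = start, * = accepting)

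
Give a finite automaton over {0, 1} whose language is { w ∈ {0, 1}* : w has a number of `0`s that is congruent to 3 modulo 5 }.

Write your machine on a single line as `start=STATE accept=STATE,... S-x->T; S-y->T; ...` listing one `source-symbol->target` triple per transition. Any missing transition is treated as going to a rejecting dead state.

The only thing that matters is how many `0`s have appeared, reduced mod 5. Use one state per residue: S0 for 0, …, S4 for 4. Reading `0` moves to the next residue; anything else stays put. S3 is accepting.
With 5 states:
        0   1  
>  S0   S1  S0 
   S1   S2  S1 
   S2   S3  S2 
 * S3   S4  S3 
   S4   S0  S4 
(> = start, * = accepting)

start=S0; accept=S3; S0-0->S1; S0-1->S0; S1-0->S2; S1-1->S1; S2-0->S3; S2-1->S2; S3-0->S4; S3-1->S3; S4-0->S0; S4-1->S4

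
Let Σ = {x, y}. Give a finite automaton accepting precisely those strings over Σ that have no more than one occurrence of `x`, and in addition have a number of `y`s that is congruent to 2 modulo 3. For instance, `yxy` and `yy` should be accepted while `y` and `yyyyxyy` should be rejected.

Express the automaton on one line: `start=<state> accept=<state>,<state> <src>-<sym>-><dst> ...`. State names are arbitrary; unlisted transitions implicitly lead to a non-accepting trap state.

Build one automaton per condition and run them in lockstep. The first has 3 states tracking the count of `x`s, saturating at 2; the second has 3 states tracking the count of `y`s modulo 3. A product state is a pair (one from each), accepting exactly when both do.
        x   y  
>  S0   S1  S2 
   S1   S3  S4 
   S2   S4  S5 
   S3   S3  S6 
   S4   S6  S7 
 * S5   S7  S0 
   S6   S6  S8 
 * S7   S8  S1 
   S8   S8  S3 
(> = start, * = accepting)

start=S0 accept=S5,S7 S0-x->S1 S0-y->S2 S1-x->S3 S1-y->S4 S2-x->S4 S2-y->S5 S3-x->S3 S3-y->S6 S4-x->S6 S4-y->S7 S5-x->S7 S5-y->S0 S6-x->S6 S6-y->S8 S7-x->S8 S7-y->S1 S8-x->S8 S8-y->S3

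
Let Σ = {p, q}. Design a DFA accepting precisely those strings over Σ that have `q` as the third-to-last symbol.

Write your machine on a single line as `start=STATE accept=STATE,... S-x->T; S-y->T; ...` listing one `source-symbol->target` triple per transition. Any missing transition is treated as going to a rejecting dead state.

Because acceptance depends on a position counted from the end, the machine has to buffer the most recent 3 symbols. Make each state the string of the last up-to-3 symbols read; on input `x` shift the window left and append `x`. Accept when the buffered window has length 3 and begins with `q`.
15 states suffice.
       p  q 
>  A   B  C 
   B   D  E 
   C   F  G 
   D   H  I 
   E   J  K 
   F   L  M 
   G   N  O 
   H   H  I 
   I   J  K 
   J   L  M 
   K   N  O 
 * L   H  I 
 * M   J  K 
 * N   L  M 
 * O   N  O 
(> = start, * = accepting)

start=A; accept=L,M,N,O; A-p->B; A-q->C; B-p->D; B-q->E; C-p->F; C-q->G; D-p->H; D-q->I; E-p->J; E-q->K; F-p->L; F-q->M; G-p->N; G-q->O; H-p->H; H-q->I; I-p->J; I-q->K; J-p->L; J-q->M; K-p->N; K-q->O; L-p->H; L-q->I; M-p->J; M-q->K; N-p->L; N-q->M; O-p->N; O-q->O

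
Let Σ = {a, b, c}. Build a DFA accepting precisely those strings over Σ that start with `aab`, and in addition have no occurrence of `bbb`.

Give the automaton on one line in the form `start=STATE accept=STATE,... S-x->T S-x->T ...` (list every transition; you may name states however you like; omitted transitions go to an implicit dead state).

Run two small machines in parallel and take their product. One (5 states) tracks whether the input so far still matches the prefix `aab`; the other (4 states) tracks partial matches of the forbidden pattern `bbb`. Each combined state is a pair, one component from each; accept when both components accept.
          a    b    c  
>  S0     S1   S2   S3 
   S1     S4   S2   S3 
   S2     S3   S5   S3 
   S3     S3   S2   S3 
   S4     S3   S6   S3 
   S5     S3   S7   S3 
 * S6     S8   S9   S8 
   S7     S7   S7   S7 
 * S8     S8   S6   S8 
 * S9     S8  S10   S8 
   S10   S10  S10  S10 
(> = start, * = accepting)

start=S0 accept=S6,S8,S9 S0-a->S1 S0-b->S2 S0-c->S3 S1-a->S4 S1-b->S2 S1-c->S3 S2-a->S3 S2-b->S5 S2-c->S3 S3-a->S3 S3-b->S2 S3-c->S3 S4-a->S3 S4-b->S6 S4-c->S3 S5-a->S3 S5-b->S7 S5-c->S3 S6-a->S8 S6-b->S9 S6-c->S8 S7-a->S7 S7-b->S7 S7-c->S7 S8-a->S8 S8-b->S6 S8-c->S8 S9-a->S8 S9-b->S10 S9-c->S8 S10-a->S10 S10-b->S10 S10-c->S10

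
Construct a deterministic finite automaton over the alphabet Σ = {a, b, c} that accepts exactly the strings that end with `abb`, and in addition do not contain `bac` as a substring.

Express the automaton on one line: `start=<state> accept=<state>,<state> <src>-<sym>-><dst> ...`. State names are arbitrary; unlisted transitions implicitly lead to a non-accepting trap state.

Build one automaton per condition and run them in lockstep. The first has 4 states tracking how much of the suffix `abb` has currently been matched; the second has 4 states tracking partial matches of the forbidden pattern `bac`. A product state is a pair (one from each), accepting exactly when both do. After merging equivalent states the machine shrinks.
7 states suffice.
        a   b   c  
>  S0   S1  S2  S0 
   S1   S1  S3  S0 
   S2   S4  S2  S0 
   S3   S4  S5  S0 
   S4   S1  S3  S6 
 * S5   S4  S2  S0 
   S6   S6  S6  S6 
(> = start, * = accepting)

start=S0 accept=S5 S0-a->S1 S0-b->S2 S0-c->S0 S1-a->S1 S1-b->S3 S1-c->S0 S2-a->S4 S2-b->S2 S2-c->S0 S3-a->S4 S3-b->S5 S3-c->S0 S4-a->S1 S4-b->S3 S4-c->S6 S5-a->S4 S5-b->S2 S5-c->S0 S6-a->S6 S6-b->S6 S6-c->S6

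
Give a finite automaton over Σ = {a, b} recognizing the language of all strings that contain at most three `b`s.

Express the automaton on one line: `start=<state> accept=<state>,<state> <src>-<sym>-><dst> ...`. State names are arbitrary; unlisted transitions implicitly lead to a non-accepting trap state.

Count `b`s, saturating at 4: states s0 through s3 mean 0 through 3 `b`s seen; s4 means more than 3. Each `b` increments (capped at s4); other symbols loop. Accept from {s0, s1, s2, s3}.
A 5-state machine:
        a   b  
>* s0   s0  s1 
 * s1   s1  s2 
 * s2   s2  s3 
 * s3   s3  s4 
   s4   s4  s4 
(> = start, * = accepting)

start=s0 accept=s0,s1,s2,s3 s0-a->s0 s0-b->s1 s1-a->s1 s1-b->s2 s2-a->s2 s2-b->s3 s3-a->s3 s3-b->s4 s4-a->s4 s4-b->s4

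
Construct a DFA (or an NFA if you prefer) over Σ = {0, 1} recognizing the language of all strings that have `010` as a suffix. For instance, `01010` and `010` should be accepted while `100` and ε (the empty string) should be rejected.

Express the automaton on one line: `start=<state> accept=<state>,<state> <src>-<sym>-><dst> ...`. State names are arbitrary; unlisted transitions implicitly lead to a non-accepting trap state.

Remember how much of `010` the current input suffix matches. State S0 means no match yet; S1 means the last symbol is `0`; S2 means the last 2 symbols are `01`; S3 means the last 3 symbols are `010`. Only S3 accepts. On a mismatch, fall back to the longest proper suffix that is still a prefix of `010`.
A 4-state machine:
        0   1  
>  S0   S1  S0 
   S1   S1  S2 
   S2   S3  S0 
 * S3   S1  S2 
(> = start, * = accepting)

start=S0 accept=S3 S0-0->S1 S0-1->S0 S1-0->S1 S1-1->S2 S2-0->S3 S2-1->S0 S3-0->S1 S3-1->S2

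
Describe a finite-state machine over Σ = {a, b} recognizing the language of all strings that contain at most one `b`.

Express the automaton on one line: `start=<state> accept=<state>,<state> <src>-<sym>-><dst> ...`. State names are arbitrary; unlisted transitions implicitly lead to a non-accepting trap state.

Count `b`s, saturating at 2: state q0 means no `b` yet, q1 means one `b` seen, q2 means more than one. Each `b` increments (capped at q2); other symbols loop. Accept from {q0, q1}.
3 states suffice.
        a   b  
>* q0   q0  q1 
 * q1   q1  q2 
   q2   q2  q2 
(> = start, * = accepting)

start=q0 accept=q0,q1 q0-a->q0 q0-b->q1 q1-a->q1 q1-b->q2 q2-a->q2 q2-b->q2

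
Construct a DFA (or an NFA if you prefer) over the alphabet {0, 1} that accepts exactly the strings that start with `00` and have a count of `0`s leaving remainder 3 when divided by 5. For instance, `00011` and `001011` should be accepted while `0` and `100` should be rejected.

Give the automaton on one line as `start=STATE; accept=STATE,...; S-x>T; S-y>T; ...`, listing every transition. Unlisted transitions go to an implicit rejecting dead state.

start=q0; accept=q5; q0-0>q1; q0-1>q2; q1-0>q3; q1-1>q4; q2-0>q4; q2-1>q2; q3-0>q5; q3-1>q3; q4-0>q6; q4-1>q4; q5-0>q7; q5-1>q5; q6-0>q8; q6-1>q6; q7-0>q9; q7-1>q7; q8-0>q10; q8-1>q8; q9-0>q11; q9-1>q9; q10-0>q2; q10-1>q10; q11-0>q3; q11-1>q11

Build one automaton per condition and run them in lockstep. One (4 states) tracks whether the input so far still matches the prefix `00`; the other (5 states) tracks the count of `0`s modulo 5. Each combined state is a pair, one component from each; accept when both components accept.
With 12 states:
          0    1  
>  q0     q1   q2 
   q1     q3   q4 
   q2     q4   q2 
   q3     q5   q3 
   q4     q6   q4 
 * q5     q7   q5 
   q6     q8   q6 
   q7     q9   q7 
   q8    q10   q8 
   q9    q11   q9 
   q10    q2  q10 
   q11    q3  q11 
(> = start, * = accepting)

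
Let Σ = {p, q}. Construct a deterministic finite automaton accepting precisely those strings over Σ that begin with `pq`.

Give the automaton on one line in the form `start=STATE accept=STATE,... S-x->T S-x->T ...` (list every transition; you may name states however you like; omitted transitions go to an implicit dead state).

start=s0 accept=s2 s0-p->s1 s0-q->s3 s1-p->s3 s1-q->s2 s2-p->s2 s2-q->s2 s3-p->s3 s3-q->s3

Walk along `pq` while the input agrees: from s0 take `p` to s1, and so on. Any deviation drops to the rejecting sink s3. Once s2 is reached the prefix is confirmed and every continuation is accepted.
        p   q  
>  s0   s1  s3 
   s1   s3  s2 
 * s2   s2  s2 
   s3   s3  s3 
(> = start, * = accepting)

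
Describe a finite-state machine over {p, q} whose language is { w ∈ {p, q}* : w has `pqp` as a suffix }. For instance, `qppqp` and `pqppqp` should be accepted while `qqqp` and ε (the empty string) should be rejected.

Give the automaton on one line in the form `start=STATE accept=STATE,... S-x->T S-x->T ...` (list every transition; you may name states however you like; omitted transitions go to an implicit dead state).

start=A accept=D A-p->B A-q->A B-p->B B-q->C C-p->D C-q->A D-p->B D-q->C

Let each state record the length of the longest suffix of the input read so far that is also a prefix of `pqp`. B means the last symbol is `p`; C means the last 2 symbols are `pq`; D means the last 3 symbols are `pqp`. Accept only at D, where the string currently ends in `pqp`.
4 states suffice.
       p  q 
>  A   B  A 
   B   B  C 
   C   D  A 
 * D   B  C 
(> = start, * = accepting)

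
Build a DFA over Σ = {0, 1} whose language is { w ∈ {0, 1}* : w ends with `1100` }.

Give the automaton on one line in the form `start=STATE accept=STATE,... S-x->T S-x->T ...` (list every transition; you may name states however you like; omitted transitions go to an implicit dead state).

start=q0 accept=q4 q0-0->q0 q0-1->q1 q1-0->q0 q1-1->q2 q2-0->q3 q2-1->q2 q3-0->q4 q3-1->q1 q4-0->q0 q4-1->q1

Remember how much of `1100` the current input suffix matches. State q0 means no match yet; q1 means the last symbol is `1`; q2 means the last 2 symbols are `11`; q3 means the last 3 symbols are `110`; q4 means the last 4 symbols are `1100`. Only q4 accepts. On a mismatch, fall back to the longest proper suffix that is still a prefix of `1100`.
        0   1  
>  q0   q0  q1 
   q1   q0  q2 
   q2   q3  q2 
   q3   q4  q1 
 * q4   q0  q1 
(> = start, * = accepting)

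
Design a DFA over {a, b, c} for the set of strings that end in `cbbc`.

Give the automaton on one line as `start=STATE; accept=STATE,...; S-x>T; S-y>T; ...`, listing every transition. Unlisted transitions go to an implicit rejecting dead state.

Let each state record the length of the longest suffix of the input read so far that is also a prefix of `cbbc`. s1 means the last symbol is `c`; s2 means the last 2 symbols are `cb`; s3 means the last 3 symbols are `cbb`; s4 means the last 4 symbols are `cbbc`. Accept only at s4, where the string currently ends in `cbbc`.
With 5 states:
        a   b   c  
>  s0   s0  s0  s1 
   s1   s0  s2  s1 
   s2   s0  s3  s1 
   s3   s0  s0  s4 
 * s4   s0  s2  s1 
(> = start, * = accepting)

start=s0; accept=s4; s0-a>s0; s0-b>s0; s0-c>s1; s1-a>s0; s1-b>s2; s1-c>s1; s2-a>s0; s2-b>s3; s2-c>s1; s3-a>s0; s3-b>s0; s3-c>s4; s4-a>s0; s4-b>s2; s4-c>s1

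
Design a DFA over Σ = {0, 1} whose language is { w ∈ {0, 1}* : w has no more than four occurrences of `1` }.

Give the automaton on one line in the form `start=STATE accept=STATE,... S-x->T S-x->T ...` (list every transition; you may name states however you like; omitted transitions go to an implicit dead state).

start=q0 accept=q0,q1,q2,q3,q4 q0-0->q0 q0-1->q1 q1-0->q1 q1-1->q2 q2-0->q2 q2-1->q3 q3-0->q3 q3-1->q4 q4-0->q4 q4-1->q5 q5-0->q5 q5-1->q5

Only the number of `1`s matters, and only up to 5. Make a chain q0 → q1 → q2 → q3 → q4 → q5 advanced by each `1` (with q5 absorbing); every other symbol self-loops. The accepting set is {q0, q1, q2, q3, q4}.
With 6 states:
        0   1  
>* q0   q0  q1 
 * q1   q1  q2 
 * q2   q2  q3 
 * q3   q3  q4 
 * q4   q4  q5 
   q5   q5  q5 
(> = start, * = accepting)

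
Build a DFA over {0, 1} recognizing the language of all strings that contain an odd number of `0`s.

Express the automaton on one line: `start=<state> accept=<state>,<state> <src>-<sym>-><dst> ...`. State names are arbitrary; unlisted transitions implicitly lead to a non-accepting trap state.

start=s0 accept=s1 s0-0->s1 s0-1->s0 s1-0->s0 s1-1->s1

The only thing that matters is how many `0`s have appeared, reduced mod 2. Use one state per residue: s0 for 0, …, s1 for 1. Reading `0` moves to the next residue; anything else stays put. s1 is accepting.
With 2 states:
        0   1  
>  s0   s1  s0 
 * s1   s0  s1 
(> = start, * = accepting)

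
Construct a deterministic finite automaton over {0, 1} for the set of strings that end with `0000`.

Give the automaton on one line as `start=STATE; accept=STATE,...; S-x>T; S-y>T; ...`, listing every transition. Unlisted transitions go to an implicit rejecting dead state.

start=q0; accept=q4; q0-0>q1; q0-1>q0; q1-0>q2; q1-1>q0; q2-0>q3; q2-1>q0; q3-0>q4; q3-1>q0; q4-0>q4; q4-1>q0

Let each state record the length of the longest suffix of the input read so far that is also a prefix of `0000`. q1 means the last symbol is `0`; q2 means the last 2 symbols are `00`; q3 means the last 3 symbols are `000`; q4 means the last 4 symbols are `0000`. Accept only at q4, where the string currently ends in `0000`.
A 5-state machine:
        0   1  
>  q0   q1  q0 
   q1   q2  q0 
   q2   q3  q0 
   q3   q4  q0 
 * q4   q4  q0 
(> = start, * = accepting)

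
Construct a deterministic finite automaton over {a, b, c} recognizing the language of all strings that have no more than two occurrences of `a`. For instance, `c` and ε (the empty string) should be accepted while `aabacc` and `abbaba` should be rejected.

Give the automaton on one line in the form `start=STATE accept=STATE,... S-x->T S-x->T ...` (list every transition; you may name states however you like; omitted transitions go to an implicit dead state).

start=q0 accept=q0,q1,q2 q0-a->q1 q0-b->q0 q0-c->q0 q1-a->q2 q1-b->q1 q1-c->q1 q2-a->q3 q2-b->q2 q2-c->q2 q3-a->q3 q3-b->q3 q3-c->q3

Count `a`s, saturating at 3: states q0 through q2 mean 0 through 2 `a`s seen; q3 means more than 2. Each `a` increments (capped at q3); other symbols loop. Accept from {q0, q1, q2}.
4 states suffice.
        a   b   c  
>* q0   q1  q0  q0 
 * q1   q2  q1  q1 
 * q2   q3  q2  q2 
   q3   q3  q3  q3 
(> = start, * = accepting)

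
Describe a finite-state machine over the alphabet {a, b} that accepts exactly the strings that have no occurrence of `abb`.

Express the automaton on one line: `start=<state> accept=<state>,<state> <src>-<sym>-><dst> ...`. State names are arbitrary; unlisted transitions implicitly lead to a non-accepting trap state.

This is the complement of 'contains `abb`'. Use the same substring-matching states — s0 through s3 holding how much of `abb` has just been matched — but flip the accepting set: everything except the trap s3 accepts.
4 states suffice.
        a   b  
>* s0   s1  s0 
 * s1   s1  s2 
 * s2   s1  s3 
   s3   s3  s3 
(> = start, * = accepting)

start=s0 accept=s0,s1,s2 s0-a->s1 s0-b->s0 s1-a->s1 s1-b->s2 s2-a->s1 s2-b->s3 s3-a->s3 s3-b->s3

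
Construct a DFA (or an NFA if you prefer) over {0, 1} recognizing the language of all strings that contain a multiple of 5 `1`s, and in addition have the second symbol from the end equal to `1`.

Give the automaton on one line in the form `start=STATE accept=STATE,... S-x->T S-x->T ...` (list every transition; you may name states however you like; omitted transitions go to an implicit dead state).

Handle the two conditions separately and then intersect. One (5 states) tracks the count of `1`s modulo 5; the other (7 states) tracks the last 2 symbols read. Each combined state is a pair, one component from each; accept when both components accept.
With 23 states:
          0    1  
>  s0     s1   s2 
   s1     s3   s4 
   s2     s5   s6 
   s3     s3   s4 
   s4     s5   s6 
   s5     s7   s8 
   s6     s9  s10 
   s7     s7   s8 
   s8     s9  s10 
   s9    s11  s12 
   s10   s13  s14 
   s11   s11  s12 
   s12   s13  s14 
   s13   s15  s16 
   s14   s17  s18 
   s15   s15  s16 
   s16   s17  s18 
   s17   s19  s20 
 * s18   s21  s22 
   s19   s19  s20 
   s20   s21  s22 
 * s21    s3   s4 
   s22    s5   s6 
(> = start, * = accepting)

start=s0 accept=s18,s21 s0-0->s1 s0-1->s2 s1-0->s3 s1-1->s4 s2-0->s5 s2-1->s6 s3-0->s3 s3-1->s4 s4-0->s5 s4-1->s6 s5-0->s7 s5-1->s8 s6-0->s9 s6-1->s10 s7-0->s7 s7-1->s8 s8-0->s9 s8-1->s10 s9-0->s11 s9-1->s12 s10-0->s13 s10-1->s14 s11-0->s11 s11-1->s12 s12-0->s13 s12-1->s14 s13-0->s15 s13-1->s16 s14-0->s17 s14-1->s18 s15-0->s15 s15-1->s16 s16-0->s17 s16-1->s18 s17-0->s19 s17-1->s20 s18-0->s21 s18-1->s22 s19-0->s19 s19-1->s20 s20-0->s21 s20-1->s22 s21-0->s3 s21-1->s4 s22-0->s5 s22-1->s6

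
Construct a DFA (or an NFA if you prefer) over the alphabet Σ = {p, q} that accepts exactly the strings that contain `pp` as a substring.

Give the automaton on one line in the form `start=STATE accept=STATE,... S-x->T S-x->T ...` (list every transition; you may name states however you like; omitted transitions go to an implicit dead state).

start=s0 accept=s2 s0-p->s1 s0-q->s0 s1-p->s2 s1-q->s0 s2-p->s2 s2-q->s2

States s0..s1 record the length of the longest prefix of `pp` that matches the current input suffix. Reaching s2 means `pp` has been seen, and we stay there forever. Accept from s2.
3 states suffice.
        p   q  
>  s0   s1  s0 
   s1   s2  s0 
 * s2   s2  s2 
(> = start, * = accepting)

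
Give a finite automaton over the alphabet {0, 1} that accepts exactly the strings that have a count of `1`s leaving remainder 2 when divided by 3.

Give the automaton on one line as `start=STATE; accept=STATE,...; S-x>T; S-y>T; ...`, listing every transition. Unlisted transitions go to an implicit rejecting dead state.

The only thing that matters is how many `1`s have appeared, reduced mod 3. Use one state per residue: A for 0, …, C for 2. Reading `1` moves to the next residue; anything else stays put. C is accepting.
With 3 states:
       0  1 
>  A   A  B 
   B   B  C 
 * C   C  A 
(> = start, * = accepting)

start=A; accept=C; A-0>A; A-1>B; B-0>B; B-1>C; C-0>C; C-1>A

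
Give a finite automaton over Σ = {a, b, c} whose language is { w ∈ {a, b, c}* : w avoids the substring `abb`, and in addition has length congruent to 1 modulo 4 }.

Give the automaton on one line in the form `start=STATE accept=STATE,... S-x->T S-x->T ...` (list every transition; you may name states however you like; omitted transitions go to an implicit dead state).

start=S0 accept=S1,S2,S12 S0-a->S1 S0-b->S2 S0-c->S2 S1-a->S3 S1-b->S4 S1-c->S5 S2-a->S3 S2-b->S5 S2-c->S5 S3-a->S6 S3-b->S7 S3-c->S8 S4-a->S6 S4-b->S9 S4-c->S8 S5-a->S6 S5-b->S8 S5-c->S8 S6-a->S10 S6-b->S11 S6-c->S0 S7-a->S10 S7-b->S9 S7-c->S0 S8-a->S10 S8-b->S0 S8-c->S0 S9-a->S9 S9-b->S9 S9-c->S9 S10-a->S1 S10-b->S12 S10-c->S2 S11-a->S1 S11-b->S9 S11-c->S2 S12-a->S3 S12-b->S9 S12-c->S5

Handle the two conditions separately and then intersect. The first has 4 states tracking partial matches of the forbidden pattern `abb`; the second has 4 states tracking the input length modulo 4. A product state is a pair (one from each), accepting exactly when both do. Equivalent product states are then merged.
13 states suffice.
          a    b    c  
>  S0     S1   S2   S2 
 * S1     S3   S4   S5 
 * S2     S3   S5   S5 
   S3     S6   S7   S8 
   S4     S6   S9   S8 
   S5     S6   S8   S8 
   S6    S10  S11   S0 
   S7    S10   S9   S0 
   S8    S10   S0   S0 
   S9     S9   S9   S9 
   S10    S1  S12   S2 
   S11    S1   S9   S2 
 * S12    S3   S9   S5 
(> = start, * = accepting)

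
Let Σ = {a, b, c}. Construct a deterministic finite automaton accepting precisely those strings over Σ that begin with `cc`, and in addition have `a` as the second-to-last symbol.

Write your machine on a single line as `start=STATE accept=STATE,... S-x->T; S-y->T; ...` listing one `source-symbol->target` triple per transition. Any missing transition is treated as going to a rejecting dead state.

start=S0; accept=S16,S17,S18; S0-a->S1; S0-b->S2; S0-c->S3; S1-a->S4; S1-b->S5; S1-c->S6; S2-a->S7; S2-b->S8; S2-c->S9; S3-a->S10; S3-b->S11; S3-c->S12; S4-a->S4; S4-b->S5; S4-c->S6; S5-a->S7; S5-b->S8; S5-c->S9; S6-a->S10; S6-b->S11; S6-c->S13; S7-a->S4; S7-b->S5; S7-c->S6; S8-a->S7; S8-b->S8; S8-c->S9; S9-a->S10; S9-b->S11; S9-c->S13; S10-a->S4; S10-b->S5; S10-c->S6; S11-a->S7; S11-b->S8; S11-c->S9; S12-a->S14; S12-b->S15; S12-c->S12; S13-a->S10; S13-b->S11; S13-c->S13; S14-a->S16; S14-b->S17; S14-c->S18; S15-a->S19; S15-b->S20; S15-c->S21; S16-a->S16; S16-b->S17; S16-c->S18; S17-a->S19; S17-b->S20; S17-c->S21; S18-a->S14; S18-b->S15; S18-c->S12; S19-a->S16; S19-b->S17; S19-c->S18; S20-a->S19; S20-b->S20; S20-c->S21; S21-a->S14; S21-b->S15; S21-c->S12

Handle the two conditions separately and then intersect. The first has 4 states tracking whether the input so far still matches the prefix `cc`; the second has 13 states tracking the last 2 symbols read. A product state is a pair (one from each), accepting exactly when both do.
A 22-state machine:
          a    b    c  
>  S0     S1   S2   S3 
   S1     S4   S5   S6 
   S2     S7   S8   S9 
   S3    S10  S11  S12 
   S4     S4   S5   S6 
   S5     S7   S8   S9 
   S6    S10  S11  S13 
   S7     S4   S5   S6 
   S8     S7   S8   S9 
   S9    S10  S11  S13 
   S10    S4   S5   S6 
   S11    S7   S8   S9 
   S12   S14  S15  S12 
   S13   S10  S11  S13 
   S14   S16  S17  S18 
   S15   S19  S20  S21 
 * S16   S16  S17  S18 
 * S17   S19  S20  S21 
 * S18   S14  S15  S12 
   S19   S16  S17  S18 
   S20   S19  S20  S21 
   S21   S14  S15  S12 
(> = start, * = accepting)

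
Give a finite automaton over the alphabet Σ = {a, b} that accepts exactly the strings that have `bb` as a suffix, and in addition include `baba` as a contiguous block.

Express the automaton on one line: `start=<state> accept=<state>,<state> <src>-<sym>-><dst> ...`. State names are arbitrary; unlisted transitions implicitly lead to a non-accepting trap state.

start=S0 accept=S7 S0-a->S0 S0-b->S1 S1-a->S2 S1-b->S3 S2-a->S0 S2-b->S4 S3-a->S2 S3-b->S3 S4-a->S5 S4-b->S3 S5-a->S5 S5-b->S6 S6-a->S5 S6-b->S7 S7-a->S5 S7-b->S7

Handle the two conditions separately and then intersect. The first has 3 states tracking how much of the suffix `bb` has currently been matched; the second has 5 states tracking whether and how much of `baba` has been seen. A product state is a pair (one from each), accepting exactly when both do.
An 8-state machine:
        a   b  
>  S0   S0  S1 
   S1   S2  S3 
   S2   S0  S4 
   S3   S2  S3 
   S4   S5  S3 
   S5   S5  S6 
   S6   S5  S7 
 * S7   S5  S7 
(> = start, * = accepting)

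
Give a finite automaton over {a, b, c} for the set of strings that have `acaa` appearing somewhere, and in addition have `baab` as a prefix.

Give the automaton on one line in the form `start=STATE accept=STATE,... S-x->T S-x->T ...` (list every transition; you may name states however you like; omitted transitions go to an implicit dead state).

start=s0 accept=s9 s0-a->s1 s0-b->s2 s0-c->s1 s1-a->s1 s1-b->s1 s1-c->s1 s2-a->s3 s2-b->s1 s2-c->s1 s3-a->s4 s3-b->s1 s3-c->s1 s4-a->s1 s4-b->s5 s4-c->s1 s5-a->s6 s5-b->s5 s5-c->s5 s6-a->s6 s6-b->s5 s6-c->s7 s7-a->s8 s7-b->s5 s7-c->s5 s8-a->s9 s8-b->s5 s8-c->s7 s9-a->s9 s9-b->s9 s9-c->s9

Build one automaton per condition and run them in lockstep. One (5 states) tracks whether and how much of `acaa` has been seen; the other (6 states) tracks whether the input so far still matches the prefix `baab`. Each combined state is a pair, one component from each; accept when both components accept. Minimizing collapses redundant product states.
With 10 states:
        a   b   c  
>  s0   s1  s2  s1 
   s1   s1  s1  s1 
   s2   s3  s1  s1 
   s3   s4  s1  s1 
   s4   s1  s5  s1 
   s5   s6  s5  s5 
   s6   s6  s5  s7 
   s7   s8  s5  s5 
   s8   s9  s5  s7 
 * s9   s9  s9  s9 
(> = start, * = accepting)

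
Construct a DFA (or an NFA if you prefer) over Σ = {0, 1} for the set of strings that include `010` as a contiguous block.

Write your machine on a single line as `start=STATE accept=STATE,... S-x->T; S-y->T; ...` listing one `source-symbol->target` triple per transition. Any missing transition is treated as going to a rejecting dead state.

start=q0; accept=q3; q0-0->q1; q0-1->q0; q1-0->q1; q1-1->q2; q2-0->q3; q2-1->q0; q3-0->q3; q3-1->q3

States q0..q2 record the length of the longest prefix of `010` that matches the current input suffix. Reaching q3 means `010` has been seen, and we stay there forever. Accept from q3.
A 4-state machine:
        0   1  
>  q0   q1  q0 
   q1   q1  q2 
   q2   q3  q0 
 * q3   q3  q3 
(> = start, * = accepting)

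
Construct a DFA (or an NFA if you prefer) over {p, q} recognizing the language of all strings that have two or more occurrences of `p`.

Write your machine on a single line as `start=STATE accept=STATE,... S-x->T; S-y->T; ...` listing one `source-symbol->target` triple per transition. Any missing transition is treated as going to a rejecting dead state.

start=A; accept=C,D; A-p->B; A-q->A; B-p->C; B-q->B; C-p->D; C-q->C; D-p->D; D-q->D

Count `p`s, saturating at 3: states A through C mean 0 through 2 `p`s seen; D means more than 2. Each `p` increments (capped at D); other symbols loop. Accept from {C, D}.
A 4-state machine:
       p  q 
>  A   B  A 
   B   C  B 
 * C   D  C 
 * D   D  D 
(> = start, * = accepting)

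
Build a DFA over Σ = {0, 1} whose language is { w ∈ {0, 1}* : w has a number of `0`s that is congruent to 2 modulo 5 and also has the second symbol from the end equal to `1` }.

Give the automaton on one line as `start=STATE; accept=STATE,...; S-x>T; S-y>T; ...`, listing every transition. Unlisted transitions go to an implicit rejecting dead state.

Run two small machines in parallel and take their product. One (5 states) tracks the count of `0`s modulo 5; the other (7 states) tracks the last 2 symbols read. Each combined state is a pair, one component from each; accept when both components accept.
          0    1  
>  q0     q1   q2 
   q1     q3   q4 
   q2     q5   q6 
   q3     q7   q8 
   q4     q9  q10 
   q5     q3   q4 
   q6     q5   q6 
   q7    q11  q12 
   q8    q13  q14 
 * q9     q7   q8 
   q10    q9  q10 
   q11   q15  q16 
   q12   q17  q18 
   q13   q11  q12 
 * q14   q13  q14 
   q15   q19  q20 
   q16   q21  q22 
   q17   q15  q16 
   q18   q17  q18 
   q19    q3   q4 
   q20    q5   q6 
   q21   q19  q20 
   q22   q21  q22 
(> = start, * = accepting)

start=q0; accept=q9,q14; q0-0>q1; q0-1>q2; q1-0>q3; q1-1>q4; q2-0>q5; q2-1>q6; q3-0>q7; q3-1>q8; q4-0>q9; q4-1>q10; q5-0>q3; q5-1>q4; q6-0>q5; q6-1>q6; q7-0>q11; q7-1>q12; q8-0>q13; q8-1>q14; q9-0>q7; q9-1>q8; q10-0>q9; q10-1>q10; q11-0>q15; q11-1>q16; q12-0>q17; q12-1>q18; q13-0>q11; q13-1>q12; q14-0>q13; q14-1>q14; q15-0>q19; q15-1>q20; q16-0>q21; q16-1>q22; q17-0>q15; q17-1>q16; q18-0>q17; q18-1>q18; q19-0>q3; q19-1>q4; q20-0>q5; q20-1>q6; q21-0>q19; q21-1>q20; q22-0>q21; q22-1>q22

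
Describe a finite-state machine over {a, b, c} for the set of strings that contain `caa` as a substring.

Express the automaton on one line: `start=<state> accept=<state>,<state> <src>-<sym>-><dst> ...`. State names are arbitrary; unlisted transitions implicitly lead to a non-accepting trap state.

Track how much of `caa` has been matched so far: state q0 is no progress, q3 is the absorbing accept state reached once `caa` has occurred. Intermediate states record partial matches; on a mismatch, fall back to the longest reusable overlap.
        a   b   c  
>  q0   q0  q0  q1 
   q1   q2  q0  q1 
   q2   q3  q0  q1 
 * q3   q3  q3  q3 
(> = start, * = accepting)

start=q0 accept=q3 q0-a->q0 q0-b->q0 q0-c->q1 q1-a->q2 q1-b->q0 q1-c->q1 q2-a->q3 q2-b->q0 q2-c->q1 q3-a->q3 q3-b->q3 q3-c->q3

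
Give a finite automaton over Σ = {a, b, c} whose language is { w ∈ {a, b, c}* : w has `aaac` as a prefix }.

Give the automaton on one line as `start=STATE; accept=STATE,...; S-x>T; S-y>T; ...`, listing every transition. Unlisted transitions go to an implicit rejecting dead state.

start=s0; accept=s4; s0-a>s1; s0-b>s5; s0-c>s5; s1-a>s2; s1-b>s5; s1-c>s5; s2-a>s3; s2-b>s5; s2-c>s5; s3-a>s5; s3-b>s5; s3-c>s4; s4-a>s4; s4-b>s4; s4-c>s4; s5-a>s5; s5-b>s5; s5-c>s5

Walk along `aaac` while the input agrees: from s0 take `a` to s1, and so on. Any deviation drops to the rejecting sink s5. Once s4 is reached the prefix is confirmed and every continuation is accepted.
        a   b   c  
>  s0   s1  s5  s5 
   s1   s2  s5  s5 
   s2   s3  s5  s5 
   s3   s5  s5  s4 
 * s4   s4  s4  s4 
   s5   s5  s5  s5 
(> = start, * = accepting)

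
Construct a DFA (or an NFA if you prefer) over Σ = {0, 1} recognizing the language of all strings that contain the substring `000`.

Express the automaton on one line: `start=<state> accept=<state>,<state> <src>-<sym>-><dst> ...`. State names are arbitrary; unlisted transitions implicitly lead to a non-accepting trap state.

start=q0 accept=q3 q0-0->q1 q0-1->q0 q1-0->q2 q1-1->q0 q2-0->q3 q2-1->q0 q3-0->q3 q3-1->q3

States q0..q2 record the length of the longest prefix of `000` that matches the current input suffix. Reaching q3 means `000` has been seen, and we stay there forever. Accept from q3.
        0   1  
>  q0   q1  q0 
   q1   q2  q0 
   q2   q3  q0 
 * q3   q3  q3 
(> = start, * = accepting)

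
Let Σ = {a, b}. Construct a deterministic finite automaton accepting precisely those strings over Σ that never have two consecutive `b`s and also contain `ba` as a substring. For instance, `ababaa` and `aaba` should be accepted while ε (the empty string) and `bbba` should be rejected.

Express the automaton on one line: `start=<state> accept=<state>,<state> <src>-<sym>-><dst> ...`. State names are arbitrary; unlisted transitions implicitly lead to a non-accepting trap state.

start=q0 accept=q2,q4 q0-a->q0 q0-b->q1 q1-a->q2 q1-b->q3 q2-a->q2 q2-b->q4 q3-a->q3 q3-b->q3 q4-a->q2 q4-b->q3

Handle the two conditions separately and then intersect. One (3 states) tracks partial matches of the forbidden pattern `bb`; the other (3 states) tracks whether and how much of `ba` has been seen. Each combined state is a pair, one component from each; accept when both components accept. Equivalent product states are then merged.
A 5-state machine:
        a   b  
>  q0   q0  q1 
   q1   q2  q3 
 * q2   q2  q4 
   q3   q3  q3 
 * q4   q2  q3 
(> = start, * = accepting)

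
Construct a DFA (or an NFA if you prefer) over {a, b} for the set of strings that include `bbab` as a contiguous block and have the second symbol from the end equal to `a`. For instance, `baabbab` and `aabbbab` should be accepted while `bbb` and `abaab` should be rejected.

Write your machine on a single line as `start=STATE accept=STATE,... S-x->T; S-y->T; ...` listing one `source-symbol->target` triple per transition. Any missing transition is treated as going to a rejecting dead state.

Run two small machines in parallel and take their product. One (5 states) tracks whether and how much of `bbab` has been seen; the other (7 states) tracks the last 2 symbols read. Each combined state is a pair, one component from each; accept when both components accept.
With 12 states:
          a    b  
>  q0     q1   q2 
   q1     q3   q4 
   q2     q5   q6 
   q3     q3   q4 
   q4     q5   q6 
   q5     q3   q4 
   q6     q7   q6 
   q7     q3   q8 
 * q8     q9  q10 
   q9    q11   q8 
   q10    q9  q10 
 * q11   q11   q8 
(> = start, * = accepting)

start=q0; accept=q8,q11; q0-a->q1; q0-b->q2; q1-a->q3; q1-b->q4; q2-a->q5; q2-b->q6; q3-a->q3; q3-b->q4; q4-a->q5; q4-b->q6; q5-a->q3; q5-b->q4; q6-a->q7; q6-b->q6; q7-a->q3; q7-b->q8; q8-a->q9; q8-b->q10; q9-a->q11; q9-b->q8; q10-a->q9; q10-b->q10; q11-a->q11; q11-b->q8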